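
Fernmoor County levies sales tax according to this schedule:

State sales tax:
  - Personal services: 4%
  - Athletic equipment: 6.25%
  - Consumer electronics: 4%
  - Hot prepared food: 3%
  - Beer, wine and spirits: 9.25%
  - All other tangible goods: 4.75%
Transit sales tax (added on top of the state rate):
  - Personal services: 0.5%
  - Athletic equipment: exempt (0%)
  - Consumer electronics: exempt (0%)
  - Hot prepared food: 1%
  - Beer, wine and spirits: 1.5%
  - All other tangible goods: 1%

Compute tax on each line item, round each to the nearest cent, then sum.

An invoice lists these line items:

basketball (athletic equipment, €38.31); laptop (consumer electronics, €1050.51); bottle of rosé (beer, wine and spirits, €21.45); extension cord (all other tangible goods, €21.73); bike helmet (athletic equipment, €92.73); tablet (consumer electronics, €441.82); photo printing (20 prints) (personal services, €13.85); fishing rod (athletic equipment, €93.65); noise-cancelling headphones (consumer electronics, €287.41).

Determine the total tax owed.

€89.41

Basketball €38.31: athletic equipment → 6.25% + 0% transit = 6.25% → €2.39
Laptop €1050.51: consumer electronics → 4% + 0% transit = 4% → €42.02
Bottle of rosé €21.45: beer, wine and spirits → 9.25% + 1.5% transit = 10.75% → €2.31
Extension cord €21.73: all other tangible goods → 4.75% + 1% transit = 5.75% → €1.25
Bike helmet €92.73: athletic equipment → 6.25% + 0% transit = 6.25% → €5.80
Tablet €441.82: consumer electronics → 4% + 0% transit = 4% → €17.67
Photo printing (20 prints) €13.85: personal services → 4% + 0.5% transit = 4.5% → €0.62
Fishing rod €93.65: athletic equipment → 6.25% + 0% transit = 6.25% → €5.85
Noise-cancelling headphones €287.41: consumer electronics → 4% + 0% transit = 4% → €11.50
Total tax = €2.39 + €42.02 + €2.31 + €1.25 + €5.80 + €17.67 + €0.62 + €5.85 + €11.50 = €89.41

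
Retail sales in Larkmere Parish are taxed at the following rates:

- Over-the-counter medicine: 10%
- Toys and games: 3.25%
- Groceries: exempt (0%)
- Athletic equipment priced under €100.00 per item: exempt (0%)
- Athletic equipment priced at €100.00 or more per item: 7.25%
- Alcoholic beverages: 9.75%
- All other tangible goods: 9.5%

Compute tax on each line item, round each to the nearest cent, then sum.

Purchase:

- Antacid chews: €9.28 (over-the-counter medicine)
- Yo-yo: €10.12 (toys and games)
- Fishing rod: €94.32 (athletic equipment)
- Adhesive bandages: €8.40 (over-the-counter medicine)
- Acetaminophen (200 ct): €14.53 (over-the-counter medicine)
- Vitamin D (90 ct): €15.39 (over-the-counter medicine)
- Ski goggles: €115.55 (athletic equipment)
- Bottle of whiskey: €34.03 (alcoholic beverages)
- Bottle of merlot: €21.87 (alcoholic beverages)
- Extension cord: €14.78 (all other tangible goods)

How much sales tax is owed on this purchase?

Antacid chews €9.28: over-the-counter medicine → 10% → €0.93
Yo-yo €10.12: toys and games → 3.25% → €0.33
Fishing rod €94.32: athletic equipment, under €100.00 → 0% → €0.00
Adhesive bandages €8.40: over-the-counter medicine → 10% → €0.84
Acetaminophen (200 ct) €14.53: over-the-counter medicine → 10% → €1.45
Vitamin D (90 ct) €15.39: over-the-counter medicine → 10% → €1.54
Ski goggles €115.55: athletic equipment, €100.00 or more → 7.25% → €8.38
Bottle of whiskey €34.03: alcoholic beverages → 9.75% → €3.32
Bottle of merlot €21.87: alcoholic beverages → 9.75% → €2.13
Extension cord €14.78: all other tangible goods → 9.5% → €1.40
Total tax = €0.93 + €0.33 + €0.84 + €1.45 + €1.54 + €8.38 + €3.32 + €2.13 + €1.40 = €20.32

€20.32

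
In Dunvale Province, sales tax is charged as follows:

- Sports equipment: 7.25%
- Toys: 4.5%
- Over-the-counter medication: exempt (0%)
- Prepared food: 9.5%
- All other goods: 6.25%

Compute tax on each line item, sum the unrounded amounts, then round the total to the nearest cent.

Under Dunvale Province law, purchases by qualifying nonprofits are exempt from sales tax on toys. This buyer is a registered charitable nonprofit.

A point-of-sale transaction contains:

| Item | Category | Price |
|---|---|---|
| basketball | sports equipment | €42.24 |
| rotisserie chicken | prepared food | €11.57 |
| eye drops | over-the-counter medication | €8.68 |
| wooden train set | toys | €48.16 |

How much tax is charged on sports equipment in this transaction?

€3.06

Basketball €42.24: sports equipment → 7.25% → €3.0624
Tax on sports equipment: unrounded sum = €3.0624 → €3.06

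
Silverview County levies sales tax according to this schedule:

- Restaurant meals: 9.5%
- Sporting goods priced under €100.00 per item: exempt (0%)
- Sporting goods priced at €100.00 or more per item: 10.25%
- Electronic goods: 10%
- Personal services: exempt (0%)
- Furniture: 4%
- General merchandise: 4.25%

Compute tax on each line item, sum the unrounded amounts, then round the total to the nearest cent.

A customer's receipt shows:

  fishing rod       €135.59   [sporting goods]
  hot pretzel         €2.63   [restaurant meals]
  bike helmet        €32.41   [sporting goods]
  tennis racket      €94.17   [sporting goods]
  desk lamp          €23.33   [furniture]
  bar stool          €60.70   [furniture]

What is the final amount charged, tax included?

€366.34

Fishing rod €135.59: sporting goods, €100.00 or more → 10.25% → €13.897975
Hot pretzel €2.63: restaurant meals → 9.5% → €0.24985
Bike helmet €32.41: sporting goods, under €100.00 → 0% → €0.00
Tennis racket €94.17: sporting goods, under €100.00 → 0% → €0.00
Desk lamp €23.33: furniture → 4% → €0.9332
Bar stool €60.70: furniture → 4% → €2.428
Subtotal = €348.83; unrounded tax = €17.509025 → €17.51; total due = €366.34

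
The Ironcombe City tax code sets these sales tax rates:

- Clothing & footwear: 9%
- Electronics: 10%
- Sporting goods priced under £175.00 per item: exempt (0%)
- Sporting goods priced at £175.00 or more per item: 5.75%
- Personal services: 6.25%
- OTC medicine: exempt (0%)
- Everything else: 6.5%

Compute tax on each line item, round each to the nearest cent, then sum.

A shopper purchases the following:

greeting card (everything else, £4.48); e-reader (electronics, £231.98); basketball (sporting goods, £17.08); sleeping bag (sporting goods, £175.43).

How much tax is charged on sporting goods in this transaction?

£10.09

Basketball £17.08: sporting goods, under £175.00 → 0% → £0.00
Sleeping bag £175.43: sporting goods, £175.00 or more → 5.75% → £10.09
Tax on sporting goods = £0.00 + £10.09 = £10.09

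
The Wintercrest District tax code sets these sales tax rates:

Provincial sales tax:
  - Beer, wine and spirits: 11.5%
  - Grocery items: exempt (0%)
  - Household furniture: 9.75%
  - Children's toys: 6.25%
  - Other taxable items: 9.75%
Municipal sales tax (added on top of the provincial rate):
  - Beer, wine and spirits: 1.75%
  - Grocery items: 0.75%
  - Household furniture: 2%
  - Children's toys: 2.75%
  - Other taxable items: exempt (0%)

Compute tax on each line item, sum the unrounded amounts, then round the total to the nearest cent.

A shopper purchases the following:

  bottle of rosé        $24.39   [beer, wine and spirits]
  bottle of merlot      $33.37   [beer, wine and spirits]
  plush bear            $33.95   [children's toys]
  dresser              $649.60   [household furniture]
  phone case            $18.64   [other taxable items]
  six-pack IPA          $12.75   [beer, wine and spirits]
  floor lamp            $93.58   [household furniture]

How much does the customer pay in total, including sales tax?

Bottle of rosé $24.39: beer, wine and spirits → 11.5% + 1.75% municipal = 13.25% → $3.231675
Bottle of merlot $33.37: beer, wine and spirits → 11.5% + 1.75% municipal = 13.25% → $4.421525
Plush bear $33.95: children's toys → 6.25% + 2.75% municipal = 9% → $3.0555
Dresser $649.60: household furniture → 9.75% + 2% municipal = 11.75% → $76.328
Phone case $18.64: other taxable items → 9.75% + 0% municipal = 9.75% → $1.8174
Six-pack IPA $12.75: beer, wine and spirits → 11.5% + 1.75% municipal = 13.25% → $1.689375
Floor lamp $93.58: household furniture → 9.75% + 2% municipal = 11.75% → $10.99565
Subtotal = $866.28; unrounded tax = $101.539125 → $101.54; total due = $967.82

$967.82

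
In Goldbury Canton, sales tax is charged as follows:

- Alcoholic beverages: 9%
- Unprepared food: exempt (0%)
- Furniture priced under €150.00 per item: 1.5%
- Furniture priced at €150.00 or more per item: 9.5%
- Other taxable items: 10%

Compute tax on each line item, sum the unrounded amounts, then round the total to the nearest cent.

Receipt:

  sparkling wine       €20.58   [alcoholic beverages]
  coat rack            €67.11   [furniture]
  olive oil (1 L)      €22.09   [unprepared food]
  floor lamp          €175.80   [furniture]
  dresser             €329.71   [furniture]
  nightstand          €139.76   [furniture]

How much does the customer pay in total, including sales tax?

Sparkling wine €20.58: alcoholic beverages → 9% → €1.8522
Coat rack €67.11: furniture, under €150.00 → 1.5% → €1.00665
Olive oil (1 L) €22.09: unprepared food → 0% → €0.00
Floor lamp €175.80: furniture, €150.00 or more → 9.5% → €16.701
Dresser €329.71: furniture, €150.00 or more → 9.5% → €31.32245
Nightstand €139.76: furniture, under €150.00 → 1.5% → €2.0964
Subtotal = €755.05; unrounded tax = €52.9787 → €52.98; total due = €808.03

€808.03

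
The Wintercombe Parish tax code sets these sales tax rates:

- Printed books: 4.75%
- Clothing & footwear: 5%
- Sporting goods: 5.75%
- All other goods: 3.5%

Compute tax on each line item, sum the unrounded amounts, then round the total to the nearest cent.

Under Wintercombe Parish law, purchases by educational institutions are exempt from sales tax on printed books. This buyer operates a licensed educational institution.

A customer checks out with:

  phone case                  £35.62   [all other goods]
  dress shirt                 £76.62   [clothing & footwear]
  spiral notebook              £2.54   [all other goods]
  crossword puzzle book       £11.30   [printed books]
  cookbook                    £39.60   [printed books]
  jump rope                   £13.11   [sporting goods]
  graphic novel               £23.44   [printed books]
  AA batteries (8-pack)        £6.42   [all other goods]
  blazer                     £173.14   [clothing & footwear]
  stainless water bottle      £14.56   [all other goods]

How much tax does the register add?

Phone case £35.62: all other goods → 3.5% → £1.2467
Dress shirt £76.62: clothing & footwear → 5% → £3.831
Spiral notebook £2.54: all other goods → 3.5% → £0.0889
Crossword puzzle book £11.30: printed books, buyer-exempt → 0% → £0.00
Cookbook £39.60: printed books, buyer-exempt → 0% → £0.00
Jump rope £13.11: sporting goods → 5.75% → £0.753825
Graphic novel £23.44: printed books, buyer-exempt → 0% → £0.00
AA batteries (8-pack) £6.42: all other goods → 3.5% → £0.2247
Blazer £173.14: clothing & footwear → 5% → £8.657
Stainless water bottle £14.56: all other goods → 3.5% → £0.5096
Unrounded tax sum = £15.311725 → £15.31

£15.31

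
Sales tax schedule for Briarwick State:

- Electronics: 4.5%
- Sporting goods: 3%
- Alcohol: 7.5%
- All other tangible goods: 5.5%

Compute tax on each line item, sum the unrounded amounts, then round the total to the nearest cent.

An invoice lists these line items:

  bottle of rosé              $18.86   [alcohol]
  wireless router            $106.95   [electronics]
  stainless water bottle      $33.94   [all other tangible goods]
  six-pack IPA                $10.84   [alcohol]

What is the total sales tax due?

$8.91

Bottle of rosé $18.86: alcohol → 7.5% → $1.4145
Wireless router $106.95: electronics → 4.5% → $4.81275
Stainless water bottle $33.94: all other tangible goods → 5.5% → $1.8667
Six-pack IPA $10.84: alcohol → 7.5% → $0.813
Unrounded tax sum = $8.90695 → $8.91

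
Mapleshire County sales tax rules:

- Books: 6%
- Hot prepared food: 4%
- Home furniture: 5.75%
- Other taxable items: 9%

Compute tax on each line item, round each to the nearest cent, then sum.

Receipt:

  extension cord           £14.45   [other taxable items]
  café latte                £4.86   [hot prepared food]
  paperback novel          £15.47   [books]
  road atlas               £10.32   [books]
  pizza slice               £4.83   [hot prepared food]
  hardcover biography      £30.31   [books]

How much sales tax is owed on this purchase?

Extension cord £14.45: other taxable items → 9% → £1.30
Café latte £4.86: hot prepared food → 4% → £0.19
Paperback novel £15.47: books → 6% → £0.93
Road atlas £10.32: books → 6% → £0.62
Pizza slice £4.83: hot prepared food → 4% → £0.19
Hardcover biography £30.31: books → 6% → £1.82
Total tax = £1.30 + £0.19 + £0.93 + £0.62 + £0.19 + £1.82 = £5.05

£5.05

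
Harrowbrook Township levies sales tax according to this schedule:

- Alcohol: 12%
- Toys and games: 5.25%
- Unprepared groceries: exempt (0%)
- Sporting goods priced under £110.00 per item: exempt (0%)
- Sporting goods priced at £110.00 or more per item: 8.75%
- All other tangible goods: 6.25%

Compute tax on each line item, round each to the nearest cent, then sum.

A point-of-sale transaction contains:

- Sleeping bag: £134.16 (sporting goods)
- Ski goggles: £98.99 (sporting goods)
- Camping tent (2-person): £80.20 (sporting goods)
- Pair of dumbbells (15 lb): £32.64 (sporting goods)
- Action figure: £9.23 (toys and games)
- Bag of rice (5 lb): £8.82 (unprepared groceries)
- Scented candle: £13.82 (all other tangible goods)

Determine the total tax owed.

Sleeping bag £134.16: sporting goods, £110.00 or more → 8.75% → £11.74
Ski goggles £98.99: sporting goods, under £110.00 → 0% → £0.00
Camping tent (2-person) £80.20: sporting goods, under £110.00 → 0% → £0.00
Pair of dumbbells (15 lb) £32.64: sporting goods, under £110.00 → 0% → £0.00
Action figure £9.23: toys and games → 5.25% → £0.48
Bag of rice (5 lb) £8.82: unprepared groceries → 0% → £0.00
Scented candle £13.82: all other tangible goods → 6.25% → £0.86
Total tax = £11.74 + £0.48 + £0.86 = £13.08

£13.08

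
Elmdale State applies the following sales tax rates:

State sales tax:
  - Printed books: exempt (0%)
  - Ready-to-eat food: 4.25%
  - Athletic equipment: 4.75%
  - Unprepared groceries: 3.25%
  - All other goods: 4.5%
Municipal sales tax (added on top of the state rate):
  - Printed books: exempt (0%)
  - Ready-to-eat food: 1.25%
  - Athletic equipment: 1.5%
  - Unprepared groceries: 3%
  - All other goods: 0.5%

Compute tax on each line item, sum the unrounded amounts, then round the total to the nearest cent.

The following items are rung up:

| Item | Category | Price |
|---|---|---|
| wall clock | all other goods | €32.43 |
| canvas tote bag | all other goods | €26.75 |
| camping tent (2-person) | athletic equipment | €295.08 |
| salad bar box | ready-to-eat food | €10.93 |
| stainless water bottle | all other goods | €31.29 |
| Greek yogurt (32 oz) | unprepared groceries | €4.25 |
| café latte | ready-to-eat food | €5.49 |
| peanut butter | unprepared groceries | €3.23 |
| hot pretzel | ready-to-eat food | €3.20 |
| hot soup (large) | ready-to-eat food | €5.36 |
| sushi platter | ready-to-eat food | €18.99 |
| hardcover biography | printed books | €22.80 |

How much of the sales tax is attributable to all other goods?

Wall clock €32.43: all other goods → 4.5% + 0.5% municipal = 5% → €1.6215
Canvas tote bag €26.75: all other goods → 4.5% + 0.5% municipal = 5% → €1.3375
Stainless water bottle €31.29: all other goods → 4.5% + 0.5% municipal = 5% → €1.5645
Tax on all other goods: unrounded sum = €4.5235 → €4.52

€4.52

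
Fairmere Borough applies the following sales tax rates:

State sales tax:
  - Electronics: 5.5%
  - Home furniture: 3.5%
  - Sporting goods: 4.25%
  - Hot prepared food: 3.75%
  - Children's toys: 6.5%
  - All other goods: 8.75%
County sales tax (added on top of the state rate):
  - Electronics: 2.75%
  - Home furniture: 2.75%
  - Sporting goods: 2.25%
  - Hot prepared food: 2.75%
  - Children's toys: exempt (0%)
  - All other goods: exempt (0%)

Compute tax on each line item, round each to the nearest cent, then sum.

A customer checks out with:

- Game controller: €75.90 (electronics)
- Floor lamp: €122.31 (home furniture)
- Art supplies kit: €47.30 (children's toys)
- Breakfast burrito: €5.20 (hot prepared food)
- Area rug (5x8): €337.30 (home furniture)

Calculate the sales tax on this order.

Game controller €75.90: electronics → 5.5% + 2.75% county = 8.25% → €6.26
Floor lamp €122.31: home furniture → 3.5% + 2.75% county = 6.25% → €7.64
Art supplies kit €47.30: children's toys → 6.5% + 0% county = 6.5% → €3.07
Breakfast burrito €5.20: hot prepared food → 3.75% + 2.75% county = 6.5% → €0.34
Area rug (5x8) €337.30: home furniture → 3.5% + 2.75% county = 6.25% → €21.08
Total tax = €6.26 + €7.64 + €3.07 + €0.34 + €21.08 = €38.39

€38.39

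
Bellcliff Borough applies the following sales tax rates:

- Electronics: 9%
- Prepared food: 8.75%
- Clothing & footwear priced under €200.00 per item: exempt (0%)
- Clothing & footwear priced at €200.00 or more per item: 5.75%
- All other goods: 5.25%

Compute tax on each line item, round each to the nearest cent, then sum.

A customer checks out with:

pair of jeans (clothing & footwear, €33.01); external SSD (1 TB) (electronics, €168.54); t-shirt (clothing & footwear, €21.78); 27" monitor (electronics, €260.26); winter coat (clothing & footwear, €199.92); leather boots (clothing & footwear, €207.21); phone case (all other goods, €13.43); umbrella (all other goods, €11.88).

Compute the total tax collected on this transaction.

Pair of jeans €33.01: clothing & footwear, under €200.00 → 0% → €0.00
External SSD (1 TB) €168.54: electronics → 9% → €15.17
T-shirt €21.78: clothing & footwear, under €200.00 → 0% → €0.00
27" monitor €260.26: electronics → 9% → €23.42
Winter coat €199.92: clothing & footwear, under €200.00 → 0% → €0.00
Leather boots €207.21: clothing & footwear, €200.00 or more → 5.75% → €11.91
Phone case €13.43: all other goods → 5.25% → €0.71
Umbrella €11.88: all other goods → 5.25% → €0.62
Total tax = €15.17 + €23.42 + €11.91 + €0.71 + €0.62 = €51.83

€51.83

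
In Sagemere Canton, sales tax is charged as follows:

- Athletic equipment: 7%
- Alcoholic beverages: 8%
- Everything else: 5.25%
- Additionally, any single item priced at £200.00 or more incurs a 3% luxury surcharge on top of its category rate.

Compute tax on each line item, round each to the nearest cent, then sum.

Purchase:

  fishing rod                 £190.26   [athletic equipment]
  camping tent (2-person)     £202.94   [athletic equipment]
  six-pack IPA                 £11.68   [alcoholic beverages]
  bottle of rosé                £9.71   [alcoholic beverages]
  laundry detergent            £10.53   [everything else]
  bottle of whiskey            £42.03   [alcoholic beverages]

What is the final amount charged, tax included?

Fishing rod £190.26: athletic equipment → 7% → £13.32
Camping tent (2-person) £202.94: athletic equipment → 7% + 3% surcharge = 10% → £20.29
Six-pack IPA £11.68: alcoholic beverages → 8% → £0.93
Bottle of rosé £9.71: alcoholic beverages → 8% → £0.78
Laundry detergent £10.53: everything else → 5.25% → £0.55
Bottle of whiskey £42.03: alcoholic beverages → 8% → £3.36
Subtotal = £467.15; tax = £39.23; total due = £506.38

£506.38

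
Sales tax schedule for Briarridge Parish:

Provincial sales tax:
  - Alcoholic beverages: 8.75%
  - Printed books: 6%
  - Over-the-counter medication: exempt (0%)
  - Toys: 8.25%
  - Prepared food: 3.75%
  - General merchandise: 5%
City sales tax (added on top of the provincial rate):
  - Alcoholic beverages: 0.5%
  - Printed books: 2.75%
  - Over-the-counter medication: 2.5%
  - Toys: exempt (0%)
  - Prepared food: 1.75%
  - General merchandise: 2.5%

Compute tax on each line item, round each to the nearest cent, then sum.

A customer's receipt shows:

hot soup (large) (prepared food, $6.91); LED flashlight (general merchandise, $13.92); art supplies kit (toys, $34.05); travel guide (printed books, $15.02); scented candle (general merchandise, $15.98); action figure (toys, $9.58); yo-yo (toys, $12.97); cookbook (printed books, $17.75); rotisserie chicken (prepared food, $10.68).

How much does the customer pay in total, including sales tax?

$147.60

Hot soup (large) $6.91: prepared food → 3.75% + 1.75% city = 5.5% → $0.38
LED flashlight $13.92: general merchandise → 5% + 2.5% city = 7.5% → $1.04
Art supplies kit $34.05: toys → 8.25% + 0% city = 8.25% → $2.81
Travel guide $15.02: printed books → 6% + 2.75% city = 8.75% → $1.31
Scented candle $15.98: general merchandise → 5% + 2.5% city = 7.5% → $1.20
Action figure $9.58: toys → 8.25% + 0% city = 8.25% → $0.79
Yo-yo $12.97: toys → 8.25% + 0% city = 8.25% → $1.07
Cookbook $17.75: printed books → 6% + 2.75% city = 8.75% → $1.55
Rotisserie chicken $10.68: prepared food → 3.75% + 1.75% city = 5.5% → $0.59
Subtotal = $136.86; tax = $10.74; total due = $147.60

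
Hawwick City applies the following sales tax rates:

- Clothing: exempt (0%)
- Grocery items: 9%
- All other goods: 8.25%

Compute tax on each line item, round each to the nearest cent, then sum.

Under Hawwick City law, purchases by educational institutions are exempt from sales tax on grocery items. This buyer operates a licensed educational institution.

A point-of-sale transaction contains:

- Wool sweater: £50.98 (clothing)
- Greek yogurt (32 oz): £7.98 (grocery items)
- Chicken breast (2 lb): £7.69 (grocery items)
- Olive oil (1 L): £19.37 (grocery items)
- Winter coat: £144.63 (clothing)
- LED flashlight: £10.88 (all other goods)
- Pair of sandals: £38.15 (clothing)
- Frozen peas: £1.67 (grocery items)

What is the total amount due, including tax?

£282.25

Wool sweater £50.98: clothing → 0% → £0.00
Greek yogurt (32 oz) £7.98: grocery items, buyer-exempt → 0% → £0.00
Chicken breast (2 lb) £7.69: grocery items, buyer-exempt → 0% → £0.00
Olive oil (1 L) £19.37: grocery items, buyer-exempt → 0% → £0.00
Winter coat £144.63: clothing → 0% → £0.00
LED flashlight £10.88: all other goods → 8.25% → £0.90
Pair of sandals £38.15: clothing → 0% → £0.00
Frozen peas £1.67: grocery items, buyer-exempt → 0% → £0.00
Subtotal = £281.35; tax = £0.90; total due = £282.25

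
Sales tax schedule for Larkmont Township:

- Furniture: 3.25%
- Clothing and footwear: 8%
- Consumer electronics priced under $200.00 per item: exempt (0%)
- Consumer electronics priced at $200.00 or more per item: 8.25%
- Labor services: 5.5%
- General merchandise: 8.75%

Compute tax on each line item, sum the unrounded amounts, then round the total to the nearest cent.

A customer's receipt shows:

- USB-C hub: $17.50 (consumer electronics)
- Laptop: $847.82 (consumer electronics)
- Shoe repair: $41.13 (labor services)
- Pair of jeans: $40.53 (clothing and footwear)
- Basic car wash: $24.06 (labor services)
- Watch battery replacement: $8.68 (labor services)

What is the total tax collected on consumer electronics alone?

$69.95

USB-C hub $17.50: consumer electronics, under $200.00 → 0% → $0.00
Laptop $847.82: consumer electronics, $200.00 or more → 8.25% → $69.94515
Tax on consumer electronics: unrounded sum = $69.94515 → $69.95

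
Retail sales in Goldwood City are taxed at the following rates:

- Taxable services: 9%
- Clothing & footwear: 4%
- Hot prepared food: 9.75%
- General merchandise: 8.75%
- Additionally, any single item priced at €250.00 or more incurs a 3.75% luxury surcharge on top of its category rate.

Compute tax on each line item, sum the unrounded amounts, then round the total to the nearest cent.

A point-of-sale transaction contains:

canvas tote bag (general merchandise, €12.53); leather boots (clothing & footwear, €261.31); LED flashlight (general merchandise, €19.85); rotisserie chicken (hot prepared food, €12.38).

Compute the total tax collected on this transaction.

Canvas tote bag €12.53: general merchandise → 8.75% → €1.096375
Leather boots €261.31: clothing & footwear → 4% + 3.75% surcharge = 7.75% → €20.251525
LED flashlight €19.85: general merchandise → 8.75% → €1.736875
Rotisserie chicken €12.38: hot prepared food → 9.75% → €1.20705
Unrounded tax sum = €24.291825 → €24.29

€24.29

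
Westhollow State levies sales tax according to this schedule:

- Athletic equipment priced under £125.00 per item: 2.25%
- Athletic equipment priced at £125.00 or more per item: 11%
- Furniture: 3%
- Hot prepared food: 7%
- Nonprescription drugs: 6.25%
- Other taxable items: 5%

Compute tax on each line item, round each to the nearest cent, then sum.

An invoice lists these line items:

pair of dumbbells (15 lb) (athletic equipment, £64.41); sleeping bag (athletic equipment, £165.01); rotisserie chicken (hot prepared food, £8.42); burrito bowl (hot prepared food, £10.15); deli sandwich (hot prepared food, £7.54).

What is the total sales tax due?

Pair of dumbbells (15 lb) £64.41: athletic equipment, under £125.00 → 2.25% → £1.45
Sleeping bag £165.01: athletic equipment, £125.00 or more → 11% → £18.15
Rotisserie chicken £8.42: hot prepared food → 7% → £0.59
Burrito bowl £10.15: hot prepared food → 7% → £0.71
Deli sandwich £7.54: hot prepared food → 7% → £0.53
Total tax = £1.45 + £18.15 + £0.59 + £0.71 + £0.53 = £21.43

£21.43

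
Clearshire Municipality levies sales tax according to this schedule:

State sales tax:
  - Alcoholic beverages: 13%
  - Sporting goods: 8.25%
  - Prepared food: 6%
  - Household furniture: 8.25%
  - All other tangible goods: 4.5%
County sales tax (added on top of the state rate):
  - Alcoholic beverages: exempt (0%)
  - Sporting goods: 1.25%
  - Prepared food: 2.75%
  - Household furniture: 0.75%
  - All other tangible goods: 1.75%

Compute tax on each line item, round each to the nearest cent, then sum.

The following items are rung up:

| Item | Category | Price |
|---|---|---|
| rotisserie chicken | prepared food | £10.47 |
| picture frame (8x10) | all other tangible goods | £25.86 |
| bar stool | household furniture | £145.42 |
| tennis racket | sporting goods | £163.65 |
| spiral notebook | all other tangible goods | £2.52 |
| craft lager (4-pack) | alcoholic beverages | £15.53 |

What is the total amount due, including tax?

Rotisserie chicken £10.47: prepared food → 6% + 2.75% county = 8.75% → £0.92
Picture frame (8x10) £25.86: all other tangible goods → 4.5% + 1.75% county = 6.25% → £1.62
Bar stool £145.42: household furniture → 8.25% + 0.75% county = 9% → £13.09
Tennis racket £163.65: sporting goods → 8.25% + 1.25% county = 9.5% → £15.55
Spiral notebook £2.52: all other tangible goods → 4.5% + 1.75% county = 6.25% → £0.16
Craft lager (4-pack) £15.53: alcoholic beverages → 13% + 0% county = 13% → £2.02
Subtotal = £363.45; tax = £33.36; total due = £396.81

£396.81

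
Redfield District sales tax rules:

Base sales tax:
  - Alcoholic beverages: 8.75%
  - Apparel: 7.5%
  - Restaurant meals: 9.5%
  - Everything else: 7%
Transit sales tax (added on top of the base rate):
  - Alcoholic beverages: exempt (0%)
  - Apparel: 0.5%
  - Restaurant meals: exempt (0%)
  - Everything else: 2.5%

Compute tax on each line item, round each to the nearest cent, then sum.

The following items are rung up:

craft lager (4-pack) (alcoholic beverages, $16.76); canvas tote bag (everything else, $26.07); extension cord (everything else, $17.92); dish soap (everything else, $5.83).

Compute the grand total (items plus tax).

$72.78

Craft lager (4-pack) $16.76: alcoholic beverages → 8.75% + 0% transit = 8.75% → $1.47
Canvas tote bag $26.07: everything else → 7% + 2.5% transit = 9.5% → $2.48
Extension cord $17.92: everything else → 7% + 2.5% transit = 9.5% → $1.70
Dish soap $5.83: everything else → 7% + 2.5% transit = 9.5% → $0.55
Subtotal = $66.58; tax = $6.20; total due = $72.78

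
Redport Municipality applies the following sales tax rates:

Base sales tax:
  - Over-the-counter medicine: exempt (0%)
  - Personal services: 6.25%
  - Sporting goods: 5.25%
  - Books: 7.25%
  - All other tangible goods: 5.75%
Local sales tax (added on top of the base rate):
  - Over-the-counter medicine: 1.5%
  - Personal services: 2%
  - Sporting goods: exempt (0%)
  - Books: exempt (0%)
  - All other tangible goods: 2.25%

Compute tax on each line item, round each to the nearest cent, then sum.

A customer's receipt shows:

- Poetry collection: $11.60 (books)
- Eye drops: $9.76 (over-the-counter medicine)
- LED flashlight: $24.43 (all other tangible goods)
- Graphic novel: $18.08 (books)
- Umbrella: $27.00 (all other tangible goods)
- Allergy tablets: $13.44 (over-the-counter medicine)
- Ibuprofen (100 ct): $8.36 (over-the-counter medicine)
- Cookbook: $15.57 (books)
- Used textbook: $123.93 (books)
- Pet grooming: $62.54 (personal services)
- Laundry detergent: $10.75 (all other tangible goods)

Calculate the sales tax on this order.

Poetry collection $11.60: books → 7.25% + 0% local = 7.25% → $0.84
Eye drops $9.76: over-the-counter medicine → 0% + 1.5% local = 1.5% → $0.15
LED flashlight $24.43: all other tangible goods → 5.75% + 2.25% local = 8% → $1.95
Graphic novel $18.08: books → 7.25% + 0% local = 7.25% → $1.31
Umbrella $27.00: all other tangible goods → 5.75% + 2.25% local = 8% → $2.16
Allergy tablets $13.44: over-the-counter medicine → 0% + 1.5% local = 1.5% → $0.20
Ibuprofen (100 ct) $8.36: over-the-counter medicine → 0% + 1.5% local = 1.5% → $0.13
Cookbook $15.57: books → 7.25% + 0% local = 7.25% → $1.13
Used textbook $123.93: books → 7.25% + 0% local = 7.25% → $8.98
Pet grooming $62.54: personal services → 6.25% + 2% local = 8.25% → $5.16
Laundry detergent $10.75: all other tangible goods → 5.75% + 2.25% local = 8% → $0.86
Total tax = $0.84 + $0.15 + $1.95 + $1.31 + $2.16 + $0.20 + $0.13 + $1.13 + $8.98 + $5.16 + $0.86 = $22.87

$22.87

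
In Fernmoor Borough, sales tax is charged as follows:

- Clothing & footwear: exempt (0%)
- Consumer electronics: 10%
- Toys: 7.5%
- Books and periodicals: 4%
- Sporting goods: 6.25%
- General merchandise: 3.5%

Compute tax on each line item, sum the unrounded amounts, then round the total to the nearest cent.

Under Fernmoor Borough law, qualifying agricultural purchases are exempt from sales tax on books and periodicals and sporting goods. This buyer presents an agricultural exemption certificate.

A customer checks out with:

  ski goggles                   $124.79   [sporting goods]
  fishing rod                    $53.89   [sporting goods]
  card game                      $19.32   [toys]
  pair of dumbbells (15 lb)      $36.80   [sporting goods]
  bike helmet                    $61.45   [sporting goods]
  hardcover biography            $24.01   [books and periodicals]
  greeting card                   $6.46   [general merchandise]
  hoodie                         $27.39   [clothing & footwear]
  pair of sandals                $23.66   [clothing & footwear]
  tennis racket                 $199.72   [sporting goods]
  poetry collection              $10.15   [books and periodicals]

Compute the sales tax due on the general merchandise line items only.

Greeting card $6.46: general merchandise → 3.5% → $0.2261
Tax on general merchandise: unrounded sum = $0.2261 → $0.23

$0.23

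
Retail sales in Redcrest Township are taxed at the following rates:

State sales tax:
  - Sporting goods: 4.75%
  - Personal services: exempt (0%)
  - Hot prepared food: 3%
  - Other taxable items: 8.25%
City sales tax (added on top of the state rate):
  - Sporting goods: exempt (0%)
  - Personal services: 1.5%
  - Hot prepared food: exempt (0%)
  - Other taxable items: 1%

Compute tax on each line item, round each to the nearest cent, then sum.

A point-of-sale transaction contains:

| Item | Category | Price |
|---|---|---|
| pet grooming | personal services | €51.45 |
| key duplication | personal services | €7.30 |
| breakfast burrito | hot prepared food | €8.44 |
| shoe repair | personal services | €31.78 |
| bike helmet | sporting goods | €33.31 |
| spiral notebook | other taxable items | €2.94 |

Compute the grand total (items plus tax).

Pet grooming €51.45: personal services → 0% + 1.5% city = 1.5% → €0.77
Key duplication €7.30: personal services → 0% + 1.5% city = 1.5% → €0.11
Breakfast burrito €8.44: hot prepared food → 3% + 0% city = 3% → €0.25
Shoe repair €31.78: personal services → 0% + 1.5% city = 1.5% → €0.48
Bike helmet €33.31: sporting goods → 4.75% + 0% city = 4.75% → €1.58
Spiral notebook €2.94: other taxable items → 8.25% + 1% city = 9.25% → €0.27
Subtotal = €135.22; tax = €3.46; total due = €138.68

€138.68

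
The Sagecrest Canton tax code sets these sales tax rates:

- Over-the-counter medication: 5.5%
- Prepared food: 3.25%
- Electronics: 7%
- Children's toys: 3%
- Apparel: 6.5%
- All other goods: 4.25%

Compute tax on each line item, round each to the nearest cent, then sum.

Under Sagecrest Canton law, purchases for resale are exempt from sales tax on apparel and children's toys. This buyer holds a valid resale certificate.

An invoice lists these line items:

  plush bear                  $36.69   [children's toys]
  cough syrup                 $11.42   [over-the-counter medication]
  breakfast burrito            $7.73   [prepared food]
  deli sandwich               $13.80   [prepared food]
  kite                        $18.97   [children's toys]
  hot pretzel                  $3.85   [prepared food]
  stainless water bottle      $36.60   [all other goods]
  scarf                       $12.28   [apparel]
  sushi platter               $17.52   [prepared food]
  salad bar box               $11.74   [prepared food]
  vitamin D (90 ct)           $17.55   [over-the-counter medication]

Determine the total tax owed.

$4.94

Plush bear $36.69: children's toys, buyer-exempt → 0% → $0.00
Cough syrup $11.42: over-the-counter medication → 5.5% → $0.63
Breakfast burrito $7.73: prepared food → 3.25% → $0.25
Deli sandwich $13.80: prepared food → 3.25% → $0.45
Kite $18.97: children's toys, buyer-exempt → 0% → $0.00
Hot pretzel $3.85: prepared food → 3.25% → $0.13
Stainless water bottle $36.60: all other goods → 4.25% → $1.56
Scarf $12.28: apparel, buyer-exempt → 0% → $0.00
Sushi platter $17.52: prepared food → 3.25% → $0.57
Salad bar box $11.74: prepared food → 3.25% → $0.38
Vitamin D (90 ct) $17.55: over-the-counter medication → 5.5% → $0.97
Total tax = $0.63 + $0.25 + $0.45 + $0.13 + $1.56 + $0.57 + $0.38 + $0.97 = $4.94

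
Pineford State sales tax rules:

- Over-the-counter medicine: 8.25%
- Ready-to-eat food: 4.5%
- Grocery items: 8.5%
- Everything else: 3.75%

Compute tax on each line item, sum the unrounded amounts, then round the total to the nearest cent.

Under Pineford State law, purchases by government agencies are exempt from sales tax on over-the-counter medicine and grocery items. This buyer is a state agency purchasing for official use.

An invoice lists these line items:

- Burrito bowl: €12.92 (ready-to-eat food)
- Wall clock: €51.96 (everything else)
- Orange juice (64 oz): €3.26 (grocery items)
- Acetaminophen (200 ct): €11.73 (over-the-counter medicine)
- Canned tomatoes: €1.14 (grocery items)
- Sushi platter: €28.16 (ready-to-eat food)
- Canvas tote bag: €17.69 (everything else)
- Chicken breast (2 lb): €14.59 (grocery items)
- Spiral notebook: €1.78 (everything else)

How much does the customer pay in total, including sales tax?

Burrito bowl €12.92: ready-to-eat food → 4.5% → €0.5814
Wall clock €51.96: everything else → 3.75% → €1.9485
Orange juice (64 oz) €3.26: grocery items, buyer-exempt → 0% → €0.00
Acetaminophen (200 ct) €11.73: over-the-counter medicine, buyer-exempt → 0% → €0.00
Canned tomatoes €1.14: grocery items, buyer-exempt → 0% → €0.00
Sushi platter €28.16: ready-to-eat food → 4.5% → €1.2672
Canvas tote bag €17.69: everything else → 3.75% → €0.663375
Chicken breast (2 lb) €14.59: grocery items, buyer-exempt → 0% → €0.00
Spiral notebook €1.78: everything else → 3.75% → €0.06675
Subtotal = €143.23; unrounded tax = €4.527225 → €4.53; total due = €147.76

€147.76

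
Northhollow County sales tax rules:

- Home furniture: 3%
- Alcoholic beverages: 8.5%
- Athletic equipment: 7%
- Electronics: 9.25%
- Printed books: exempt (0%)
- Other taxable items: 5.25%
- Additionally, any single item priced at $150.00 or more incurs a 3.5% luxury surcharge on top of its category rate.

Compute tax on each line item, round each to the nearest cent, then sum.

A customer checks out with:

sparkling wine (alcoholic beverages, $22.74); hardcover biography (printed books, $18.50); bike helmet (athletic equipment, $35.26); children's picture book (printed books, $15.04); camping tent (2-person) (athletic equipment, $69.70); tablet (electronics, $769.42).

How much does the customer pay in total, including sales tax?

Sparkling wine $22.74: alcoholic beverages → 8.5% → $1.93
Hardcover biography $18.50: printed books → 0% → $0.00
Bike helmet $35.26: athletic equipment → 7% → $2.47
Children's picture book $15.04: printed books → 0% → $0.00
Camping tent (2-person) $69.70: athletic equipment → 7% → $4.88
Tablet $769.42: electronics → 9.25% + 3.5% surcharge = 12.75% → $98.10
Subtotal = $930.66; tax = $107.38; total due = $1038.04

$1038.04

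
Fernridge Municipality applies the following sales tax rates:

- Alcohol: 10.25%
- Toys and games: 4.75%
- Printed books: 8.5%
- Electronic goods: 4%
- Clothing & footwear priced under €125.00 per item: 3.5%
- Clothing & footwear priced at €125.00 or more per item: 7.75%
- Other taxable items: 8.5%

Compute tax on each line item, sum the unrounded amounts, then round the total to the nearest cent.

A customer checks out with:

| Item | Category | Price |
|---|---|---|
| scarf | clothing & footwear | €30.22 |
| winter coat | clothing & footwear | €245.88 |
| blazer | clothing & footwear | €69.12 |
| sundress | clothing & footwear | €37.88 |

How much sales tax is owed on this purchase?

Scarf €30.22: clothing & footwear, under €125.00 → 3.5% → €1.0577
Winter coat €245.88: clothing & footwear, €125.00 or more → 7.75% → €19.0557
Blazer €69.12: clothing & footwear, under €125.00 → 3.5% → €2.4192
Sundress €37.88: clothing & footwear, under €125.00 → 3.5% → €1.3258
Unrounded tax sum = €23.8584 → €23.86

€23.86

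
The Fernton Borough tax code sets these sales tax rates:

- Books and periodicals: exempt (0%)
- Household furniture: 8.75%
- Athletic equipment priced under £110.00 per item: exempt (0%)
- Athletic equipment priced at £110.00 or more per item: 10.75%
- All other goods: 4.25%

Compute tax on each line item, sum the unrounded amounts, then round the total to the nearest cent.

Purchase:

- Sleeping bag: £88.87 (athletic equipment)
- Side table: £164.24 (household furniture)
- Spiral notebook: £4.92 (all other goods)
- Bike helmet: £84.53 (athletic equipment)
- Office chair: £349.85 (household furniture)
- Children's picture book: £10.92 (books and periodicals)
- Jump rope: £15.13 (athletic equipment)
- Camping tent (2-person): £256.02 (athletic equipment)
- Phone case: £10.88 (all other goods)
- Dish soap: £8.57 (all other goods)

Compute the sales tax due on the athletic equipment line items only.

Sleeping bag £88.87: athletic equipment, under £110.00 → 0% → £0.00
Bike helmet £84.53: athletic equipment, under £110.00 → 0% → £0.00
Jump rope £15.13: athletic equipment, under £110.00 → 0% → £0.00
Camping tent (2-person) £256.02: athletic equipment, £110.00 or more → 10.75% → £27.52215
Tax on athletic equipment: unrounded sum = £27.52215 → £27.52

£27.52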